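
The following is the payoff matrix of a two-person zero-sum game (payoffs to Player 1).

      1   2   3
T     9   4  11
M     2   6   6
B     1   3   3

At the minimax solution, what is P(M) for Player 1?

5/9

Row minima: T → 4, M → 2, B → 1; maximin = 4.
Column maxima: 1 → 9, 2 → 6, 3 → 11; minimax = 6.
4 ≠ 6, so there is no saddle point; optimal play is mixed.
B is strictly dominated by T, so Player 1 never plays it.
3 is strictly dominated by 1 (it gives Player 1 strictly more in every row), so Player 2 never plays it.
On the remaining 2×2 (T, M vs 1, 2):
Let Player 1 play T with probability p. Expected payoff against 1: 9p + 2(1−p) = 7p + 2; against 2: 4p + 6(1−p) = −2p + 6.
Setting these equal: 7p + 2 = −2p + 6 ⇒ 9p = 4 ⇒ p = 4/9, and the value is (7)·(4/9) + 2 = 46/9.
For Player 2: with q = P(1), equating T's and M's payoffs gives 5q + 4 = −4q + 6 ⇒ q = 2/9.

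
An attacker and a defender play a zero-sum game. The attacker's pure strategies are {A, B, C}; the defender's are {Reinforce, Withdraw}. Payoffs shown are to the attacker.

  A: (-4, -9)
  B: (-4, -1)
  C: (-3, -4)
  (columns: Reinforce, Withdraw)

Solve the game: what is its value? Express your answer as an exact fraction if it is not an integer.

Row minima: A → -9, B → -4, C → -4; maximin = -4.
Column maxima: Reinforce → -3, Withdraw → -1; minimax = -3.
-4 ≠ -3, so there is no saddle point; optimal play is mixed.
A is strictly dominated by C, so the attacker never plays it.
On the remaining 2×2 (B, C vs Reinforce, Withdraw):
Let the attacker play B with probability p. Expected payoff against Reinforce: (-4)p + (-3)(1−p) = −p − 3; against Withdraw: (-1)p + (-4)(1−p) = 3p − 4.
Setting these equal: −p − 3 = 3p − 4 ⇒ −4p = -1 ⇒ p = 1/4, and the value is (-1)·(1/4) − 3 = -13/4.
For the defender: with q = P(Reinforce), equating B's and C's payoffs gives −3q − 1 = q − 4 ⇒ q = 3/4.

-13/4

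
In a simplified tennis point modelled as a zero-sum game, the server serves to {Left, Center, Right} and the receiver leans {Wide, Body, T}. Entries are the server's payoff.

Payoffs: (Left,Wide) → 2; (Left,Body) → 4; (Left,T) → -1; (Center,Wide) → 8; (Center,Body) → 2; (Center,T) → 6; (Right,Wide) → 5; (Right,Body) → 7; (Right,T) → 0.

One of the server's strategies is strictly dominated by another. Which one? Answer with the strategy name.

Left

Right gives a strictly higher payoff than Left against every column: 5 > 2, 7 > 4, 0 > -1.
So Left is strictly dominated and the server never plays it.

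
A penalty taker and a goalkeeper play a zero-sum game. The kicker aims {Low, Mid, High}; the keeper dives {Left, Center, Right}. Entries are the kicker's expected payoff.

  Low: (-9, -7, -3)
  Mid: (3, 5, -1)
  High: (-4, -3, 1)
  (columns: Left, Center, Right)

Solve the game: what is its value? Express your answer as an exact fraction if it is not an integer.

-1/9

Row minima: Low → -9, Mid → -1, High → -4; maximin = -1.
Column maxima: Left → 3, Center → 5, Right → 1; minimax = 1.
-1 ≠ 1, so there is no saddle point; optimal play is mixed.
Low is strictly dominated by Mid, so the kicker never plays it.
Center is strictly dominated by Left (it gives the kicker strictly more in every row), so the keeper never plays it.
On the remaining 2×2 (Mid, High vs Left, Right):
Let the kicker play Mid with probability p. Expected payoff against Left: 3p + (-4)(1−p) = 7p − 4; against Right: (-1)p + 1(1−p) = −2p + 1.
Setting these equal: 7p − 4 = −2p + 1 ⇒ 9p = 5 ⇒ p = 5/9, and the value is (7)·(5/9) − 4 = -1/9.
For the keeper: with q = P(Left), equating Mid's and High's payoffs gives 4q − 1 = −5q + 1 ⇒ q = 2/9.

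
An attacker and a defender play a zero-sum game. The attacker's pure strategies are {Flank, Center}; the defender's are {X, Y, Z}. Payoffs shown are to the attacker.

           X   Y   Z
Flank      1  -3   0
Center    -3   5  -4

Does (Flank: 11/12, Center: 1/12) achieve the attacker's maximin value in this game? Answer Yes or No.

No

Against X this mix gives (11/12)·1 + (1/12)·(-3) = 2/3.
Against Y this mix gives (11/12)·(-3) + (1/12)·5 = -7/3.
Against Z this mix gives (11/12)·0 + (1/12)·(-4) = -1/3.
The defender will play Y, holding the attacker to -7/3. Shifting weight toward the row that does better against Y would raise this floor (the equalizing mix achieves -1 against both Y and Z), so the proposed strategy is not optimal.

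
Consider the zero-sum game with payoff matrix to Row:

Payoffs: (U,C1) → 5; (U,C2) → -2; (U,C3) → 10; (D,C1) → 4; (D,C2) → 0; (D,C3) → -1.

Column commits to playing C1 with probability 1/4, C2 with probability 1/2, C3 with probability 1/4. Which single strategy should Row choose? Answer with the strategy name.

Expected payoff of U: (1/4)·5 + (1/2)·(-2) + (1/4)·10 = 11/4.
Expected payoff of D: (1/4)·4 + (1/2)·0 + (1/4)·(-1) = 3/4.
The largest is 11/4, so Row's best response is U.

U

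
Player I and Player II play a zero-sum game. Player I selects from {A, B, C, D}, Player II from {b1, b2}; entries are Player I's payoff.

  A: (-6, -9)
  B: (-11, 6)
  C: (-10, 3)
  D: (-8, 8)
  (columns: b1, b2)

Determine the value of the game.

-120/19

Row minima: A → -9, B → -11, C → -10, D → -8; maximin = -8.
Column maxima: b1 → -6, b2 → 8; minimax = -6.
-8 ≠ -6, so there is no saddle point; optimal play is mixed.
B is strictly dominated by D, so Player I never plays it.
C is strictly dominated by D, so Player I never plays it.
On the remaining 2×2 (A, D vs b1, b2):
Let Player I play A with probability p. Expected payoff against b1: (-6)p + (-8)(1−p) = 2p − 8; against b2: (-9)p + 8(1−p) = −17p + 8.
Setting these equal: 2p − 8 = −17p + 8 ⇒ 19p = 16 ⇒ p = 16/19, and the value is (2)·(16/19) − 8 = -120/19.
For Player II: with q = P(b1), equating A's and D's payoffs gives 3q − 9 = −16q + 8 ⇒ q = 17/19.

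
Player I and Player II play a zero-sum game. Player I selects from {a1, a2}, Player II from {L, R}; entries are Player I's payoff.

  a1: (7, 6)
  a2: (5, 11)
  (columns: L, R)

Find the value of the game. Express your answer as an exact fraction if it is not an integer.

Row minima: a1 → 6, a2 → 5; maximin = 6.
Column maxima: L → 7, R → 11; minimax = 7.
6 ≠ 7, so there is no saddle point; optimal play is mixed.
Let Player I play a1 with probability p. Expected payoff against L: 7p + 5(1−p) = 2p + 5; against R: 6p + 11(1−p) = −5p + 11.
Setting these equal: 2p + 5 = −5p + 11 ⇒ 7p = 6 ⇒ p = 6/7, and the value is (2)·(6/7) + 5 = 47/7.
For Player II: with q = P(L), equating a1's and a2's payoffs gives q + 6 = −6q + 11 ⇒ q = 5/7.

47/7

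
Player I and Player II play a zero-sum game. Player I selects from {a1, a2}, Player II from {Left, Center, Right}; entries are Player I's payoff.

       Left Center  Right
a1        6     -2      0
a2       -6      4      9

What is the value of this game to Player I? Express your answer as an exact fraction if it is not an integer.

Row minima: a1 → -2, a2 → -6; maximin = -2.
Column maxima: Left → 6, Center → 4, Right → 9; minimax = 4.
-2 ≠ 4, so there is no saddle point; optimal play is mixed.
Right is strictly dominated by Center (it gives Player I strictly more in every row), so Player II never plays it.
On the remaining 2×2 (a1, a2 vs Left, Center):
Let Player I play a1 with probability p. Expected payoff against Left: 6p + (-6)(1−p) = 12p − 6; against Center: (-2)p + 4(1−p) = −6p + 4.
Setting these equal: 12p − 6 = −6p + 4 ⇒ 18p = 10 ⇒ p = 5/9, and the value is (12)·(5/9) − 6 = 2/3.
For Player II: with q = P(Left), equating a1's and a2's payoffs gives 8q − 2 = −10q + 4 ⇒ q = 1/3.

2/3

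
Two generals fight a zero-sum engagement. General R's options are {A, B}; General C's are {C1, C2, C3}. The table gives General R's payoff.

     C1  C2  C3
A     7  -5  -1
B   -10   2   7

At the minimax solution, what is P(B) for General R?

Row minima: A → -5, B → -10; maximin = -5.
Column maxima: C1 → 7, C2 → 2, C3 → 7; minimax = 2.
-5 ≠ 2, so there is no saddle point; optimal play is mixed.
C3 is strictly dominated by C2 (it gives General R strictly more in every row), so General C never plays it.
On the remaining 2×2 (A, B vs C1, C2):
Let General R play A with probability p. Expected payoff against C1: 7p + (-10)(1−p) = 17p − 10; against C2: (-5)p + 2(1−p) = −7p + 2.
Setting these equal: 17p − 10 = −7p + 2 ⇒ 24p = 12 ⇒ p = 1/2, and the value is (17)·(1/2) − 10 = -3/2.
For General C: with q = P(C1), equating A's and B's payoffs gives 12q − 5 = −12q + 2 ⇒ q = 7/24.

1/2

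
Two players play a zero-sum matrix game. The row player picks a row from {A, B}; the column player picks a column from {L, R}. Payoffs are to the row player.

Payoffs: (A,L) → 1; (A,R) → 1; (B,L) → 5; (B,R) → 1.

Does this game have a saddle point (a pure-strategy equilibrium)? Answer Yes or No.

Yes

Row minima: A → 1, B → 1; maximin = 1.
Column maxima: L → 5, R → 1; minimax = 1.
maximin = minimax = 1, so a saddle point exists.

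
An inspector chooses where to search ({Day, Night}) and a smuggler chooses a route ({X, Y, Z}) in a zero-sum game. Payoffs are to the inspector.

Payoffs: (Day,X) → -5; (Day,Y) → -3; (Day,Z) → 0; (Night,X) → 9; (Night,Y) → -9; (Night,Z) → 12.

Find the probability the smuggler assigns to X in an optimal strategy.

Row minima: Day → -5, Night → -9; maximin = -5.
Column maxima: X → 9, Y → -3, Z → 12; minimax = -3.
-5 ≠ -3, so there is no saddle point; optimal play is mixed.
Z is strictly dominated by X (it gives the inspector strictly more in every row), so the smuggler never plays it.
On the remaining 2×2 (Day, Night vs X, Y):
Let the inspector play Day with probability p. Expected payoff against X: (-5)p + 9(1−p) = −14p + 9; against Y: (-3)p + (-9)(1−p) = 6p − 9.
Setting these equal: −14p + 9 = 6p − 9 ⇒ −20p = -18 ⇒ p = 9/10, and the value is (-14)·(9/10) + 9 = -18/5.
For the smuggler: with q = P(X), equating Day's and Night's payoffs gives −2q − 3 = 18q − 9 ⇒ q = 3/10.

3/10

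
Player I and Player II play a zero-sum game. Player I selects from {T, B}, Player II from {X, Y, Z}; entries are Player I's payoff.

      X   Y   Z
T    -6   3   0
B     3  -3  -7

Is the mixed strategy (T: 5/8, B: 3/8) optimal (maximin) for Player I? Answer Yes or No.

Yes

Against X this mix gives (5/8)·(-6) + (3/8)·3 = -21/8.
Against Y this mix gives (5/8)·3 + (3/8)·(-3) = 3/4.
Against Z this mix gives (5/8)·0 + (3/8)·(-7) = -21/8.
All of Player II's active replies (X, Z) yield -21/8, and no column does worse for Player I. The mix makes Player II indifferent and guarantees -21/8, so it is optimal.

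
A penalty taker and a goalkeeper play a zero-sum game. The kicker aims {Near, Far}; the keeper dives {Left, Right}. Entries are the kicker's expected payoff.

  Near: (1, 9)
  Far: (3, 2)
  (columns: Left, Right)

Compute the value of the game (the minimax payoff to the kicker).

25/9

Row minima: Near → 1, Far → 2; maximin = 2.
Column maxima: Left → 3, Right → 9; minimax = 3.
2 ≠ 3, so there is no saddle point; optimal play is mixed.
Let the kicker play Near with probability p. Expected payoff against Left: 1p + 3(1−p) = −2p + 3; against Right: 9p + 2(1−p) = 7p + 2.
Setting these equal: −2p + 3 = 7p + 2 ⇒ −9p = -1 ⇒ p = 1/9, and the value is (-2)·(1/9) + 3 = 25/9.
For the keeper: with q = P(Left), equating Near's and Far's payoffs gives −8q + 9 = q + 2 ⇒ q = 7/9.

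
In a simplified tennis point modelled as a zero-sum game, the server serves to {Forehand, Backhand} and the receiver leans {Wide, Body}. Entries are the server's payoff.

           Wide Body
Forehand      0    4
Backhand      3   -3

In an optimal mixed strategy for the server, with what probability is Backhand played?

2/5

Row minima: Forehand → 0, Backhand → -3; maximin = 0.
Column maxima: Wide → 3, Body → 4; minimax = 3.
0 ≠ 3, so there is no saddle point; optimal play is mixed.
Let the server play Forehand with probability p. Expected payoff against Wide: 0p + 3(1−p) = −3p + 3; against Body: 4p + (-3)(1−p) = 7p − 3.
Setting these equal: −3p + 3 = 7p − 3 ⇒ −10p = -6 ⇒ p = 3/5, and the value is (-3)·(3/5) + 3 = 6/5.
For the receiver: with q = P(Wide), equating Forehand's and Backhand's payoffs gives −4q + 4 = 6q − 3 ⇒ q = 7/10.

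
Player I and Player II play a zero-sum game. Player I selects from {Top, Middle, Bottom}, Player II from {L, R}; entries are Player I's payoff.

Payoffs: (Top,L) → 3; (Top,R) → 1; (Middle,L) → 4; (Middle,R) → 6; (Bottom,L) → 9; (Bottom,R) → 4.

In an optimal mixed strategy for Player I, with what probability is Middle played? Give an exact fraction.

Row minima: Top → 1, Middle → 4, Bottom → 4; maximin = 4.
Column maxima: L → 9, R → 6; minimax = 6.
4 ≠ 6, so there is no saddle point; optimal play is mixed.
Top is strictly dominated by Middle, so Player I never plays it.
On the remaining 2×2 (Middle, Bottom vs L, R):
Let Player I play Middle with probability p. Expected payoff against L: 4p + 9(1−p) = −5p + 9; against R: 6p + 4(1−p) = 2p + 4.
Setting these equal: −5p + 9 = 2p + 4 ⇒ −7p = -5 ⇒ p = 5/7, and the value is (-5)·(5/7) + 9 = 38/7.
For Player II: with q = P(L), equating Middle's and Bottom's payoffs gives −2q + 6 = 5q + 4 ⇒ q = 2/7.

5/7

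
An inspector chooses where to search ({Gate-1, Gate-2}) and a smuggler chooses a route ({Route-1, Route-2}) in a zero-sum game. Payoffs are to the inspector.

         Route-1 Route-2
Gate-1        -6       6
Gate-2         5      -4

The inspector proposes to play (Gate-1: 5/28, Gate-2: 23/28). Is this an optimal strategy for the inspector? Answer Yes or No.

Against Route-1 this mix gives (5/28)·(-6) + (23/28)·5 = 85/28.
Against Route-2 this mix gives (5/28)·6 + (23/28)·(-4) = -31/14.
The smuggler will play Route-2, holding the inspector to -31/14. Shifting weight toward the row that does better against Route-2 would raise this floor (the equalizing mix achieves 2/7 against both Route-2 and Route-1), so the proposed strategy is not optimal.

No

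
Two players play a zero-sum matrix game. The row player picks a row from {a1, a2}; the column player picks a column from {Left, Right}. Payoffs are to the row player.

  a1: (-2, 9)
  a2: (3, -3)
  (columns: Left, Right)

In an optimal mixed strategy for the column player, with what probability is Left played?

Row minima: a1 → -2, a2 → -3; maximin = -2.
Column maxima: Left → 3, Right → 9; minimax = 3.
-2 ≠ 3, so there is no saddle point; optimal play is mixed.
Let the row player play a1 with probability p. Expected payoff against Left: (-2)p + 3(1−p) = −5p + 3; against Right: 9p + (-3)(1−p) = 12p − 3.
Setting these equal: −5p + 3 = 12p − 3 ⇒ −17p = -6 ⇒ p = 6/17, and the value is (-5)·(6/17) + 3 = 21/17.
For the column player: with q = P(Left), equating a1's and a2's payoffs gives −11q + 9 = 6q − 3 ⇒ q = 12/17.

12/17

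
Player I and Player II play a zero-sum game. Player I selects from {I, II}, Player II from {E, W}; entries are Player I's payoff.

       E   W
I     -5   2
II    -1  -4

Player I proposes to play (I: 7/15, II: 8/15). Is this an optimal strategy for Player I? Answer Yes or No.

No

Against E this mix gives (7/15)·(-5) + (8/15)·(-1) = -43/15.
Against W this mix gives (7/15)·2 + (8/15)·(-4) = -6/5.
Player II will play E, holding Player I to -43/15. Shifting weight toward the row that does better against E would raise this floor (the equalizing mix achieves -11/5 against both E and W), so the proposed strategy is not optimal.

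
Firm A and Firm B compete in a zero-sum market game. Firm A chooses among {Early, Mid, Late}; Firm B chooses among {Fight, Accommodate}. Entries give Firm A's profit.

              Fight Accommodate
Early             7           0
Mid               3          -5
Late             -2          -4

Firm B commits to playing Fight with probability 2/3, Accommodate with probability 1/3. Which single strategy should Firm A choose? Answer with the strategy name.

Early

Expected payoff of Early: (2/3)·7 + (1/3)·0 = 14/3.
Expected payoff of Mid: (2/3)·3 + (1/3)·(-5) = 1/3.
Expected payoff of Late: (2/3)·(-2) + (1/3)·(-4) = -8/3.
The largest is 14/3, so Firm A's best response is Early.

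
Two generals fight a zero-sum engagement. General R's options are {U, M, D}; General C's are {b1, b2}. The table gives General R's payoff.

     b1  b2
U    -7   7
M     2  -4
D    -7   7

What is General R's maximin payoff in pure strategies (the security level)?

-4

Row minima: U → -7, M → -4, D → -7.
The best of these is -4.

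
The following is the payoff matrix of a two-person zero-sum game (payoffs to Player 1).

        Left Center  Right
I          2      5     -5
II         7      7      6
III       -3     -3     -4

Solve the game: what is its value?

6

Row minima: I → -5, II → 6, III → -4; maximin = 6.
Column maxima: Left → 7, Center → 7, Right → 6; minimax = 6.
Since maximin = minimax = 6, there is a saddle point and the value is 6.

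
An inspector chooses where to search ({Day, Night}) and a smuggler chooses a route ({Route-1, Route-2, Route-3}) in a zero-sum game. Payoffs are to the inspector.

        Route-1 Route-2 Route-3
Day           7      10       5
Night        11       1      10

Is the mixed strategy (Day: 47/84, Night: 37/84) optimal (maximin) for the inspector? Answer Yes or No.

No

Against Route-1 this mix gives (47/84)·7 + (37/84)·11 = 184/21.
Against Route-2 this mix gives (47/84)·10 + (37/84)·1 = 169/28.
Against Route-3 this mix gives (47/84)·5 + (37/84)·10 = 605/84.
The smuggler will play Route-2, holding the inspector to 169/28. Shifting weight toward the row that does better against Route-2 would raise this floor (the equalizing mix achieves 95/14 against both Route-2 and Route-3), so the proposed strategy is not optimal.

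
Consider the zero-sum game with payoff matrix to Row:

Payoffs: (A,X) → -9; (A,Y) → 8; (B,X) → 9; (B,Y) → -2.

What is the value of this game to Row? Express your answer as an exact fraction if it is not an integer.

Row minima: A → -9, B → -2; maximin = -2.
Column maxima: X → 9, Y → 8; minimax = 8.
-2 ≠ 8, so there is no saddle point; optimal play is mixed.
Let Row play A with probability p. Expected payoff against X: (-9)p + 9(1−p) = −18p + 9; against Y: 8p + (-2)(1−p) = 10p − 2.
Setting these equal: −18p + 9 = 10p − 2 ⇒ −28p = -11 ⇒ p = 11/28, and the value is (-18)·(11/28) + 9 = 27/14.
For Column: with q = P(X), equating A's and B's payoffs gives −17q + 8 = 11q − 2 ⇒ q = 5/14.

27/14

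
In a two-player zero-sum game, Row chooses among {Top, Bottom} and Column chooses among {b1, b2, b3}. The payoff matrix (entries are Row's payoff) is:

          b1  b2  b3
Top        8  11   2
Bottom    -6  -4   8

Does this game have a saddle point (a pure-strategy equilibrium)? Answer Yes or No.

Row minima: Top → 2, Bottom → -6; maximin = 2.
Column maxima: b1 → 8, b2 → 11, b3 → 8; minimax = 8.
2 ≠ 8, so no pure-strategy equilibrium exists.

No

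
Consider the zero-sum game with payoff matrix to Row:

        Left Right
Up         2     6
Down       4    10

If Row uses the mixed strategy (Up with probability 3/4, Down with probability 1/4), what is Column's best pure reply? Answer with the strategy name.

If Column plays Left, Row's expected payoff is (3/4)·2 + (1/4)·4 = 5/2.
If Column plays Right, Row's expected payoff is (3/4)·6 + (1/4)·10 = 7.
Column minimizes Row's payoff; the smallest is 5/2, so the best response is Left.

Left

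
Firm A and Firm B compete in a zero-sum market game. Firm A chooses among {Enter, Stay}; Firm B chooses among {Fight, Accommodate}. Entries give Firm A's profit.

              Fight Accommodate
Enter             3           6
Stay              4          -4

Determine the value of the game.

36/11

Row minima: Enter → 3, Stay → -4; maximin = 3.
Column maxima: Fight → 4, Accommodate → 6; minimax = 4.
3 ≠ 4, so there is no saddle point; optimal play is mixed.
Let Firm A play Enter with probability p. Expected payoff against Fight: 3p + 4(1−p) = −p + 4; against Accommodate: 6p + (-4)(1−p) = 10p − 4.
Setting these equal: −p + 4 = 10p − 4 ⇒ −11p = -8 ⇒ p = 8/11, and the value is (-1)·(8/11) + 4 = 36/11.
For Firm B: with q = P(Fight), equating Enter's and Stay's payoffs gives −3q + 6 = 8q − 4 ⇒ q = 10/11.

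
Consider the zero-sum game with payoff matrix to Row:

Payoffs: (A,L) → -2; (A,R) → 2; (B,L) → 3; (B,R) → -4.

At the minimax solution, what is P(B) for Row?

4/11

Row minima: A → -2, B → -4; maximin = -2.
Column maxima: L → 3, R → 2; minimax = 2.
-2 ≠ 2, so there is no saddle point; optimal play is mixed.
Let Row play A with probability p. Expected payoff against L: (-2)p + 3(1−p) = −5p + 3; against R: 2p + (-4)(1−p) = 6p − 4.
Setting these equal: −5p + 3 = 6p − 4 ⇒ −11p = -7 ⇒ p = 7/11, and the value is (-5)·(7/11) + 3 = -2/11.
For Column: with q = P(L), equating A's and B's payoffs gives −4q + 2 = 7q − 4 ⇒ q = 6/11.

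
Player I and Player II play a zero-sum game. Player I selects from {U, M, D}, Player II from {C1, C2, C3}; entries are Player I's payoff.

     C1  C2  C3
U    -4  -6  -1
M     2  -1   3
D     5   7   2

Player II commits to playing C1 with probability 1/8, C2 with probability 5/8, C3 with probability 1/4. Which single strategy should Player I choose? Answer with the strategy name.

Expected payoff of U: (1/8)·(-4) + (5/8)·(-6) + (1/4)·(-1) = -9/2.
Expected payoff of M: (1/8)·2 + (5/8)·(-1) + (1/4)·3 = 3/8.
Expected payoff of D: (1/8)·5 + (5/8)·7 + (1/4)·2 = 11/2.
The largest is 11/2, so Player I's best response is D.

D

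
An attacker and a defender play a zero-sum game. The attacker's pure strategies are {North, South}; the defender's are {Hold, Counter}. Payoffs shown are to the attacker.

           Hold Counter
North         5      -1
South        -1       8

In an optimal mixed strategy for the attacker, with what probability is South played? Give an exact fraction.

2/5

Row minima: North → -1, South → -1; maximin = -1.
Column maxima: Hold → 5, Counter → 8; minimax = 5.
-1 ≠ 5, so there is no saddle point; optimal play is mixed.
Let the attacker play North with probability p. Expected payoff against Hold: 5p + (-1)(1−p) = 6p − 1; against Counter: (-1)p + 8(1−p) = −9p + 8.
Setting these equal: 6p − 1 = −9p + 8 ⇒ 15p = 9 ⇒ p = 3/5, and the value is (6)·(3/5) − 1 = 13/5.
For the defender: with q = P(Hold), equating North's and South's payoffs gives 6q − 1 = −9q + 8 ⇒ q = 3/5.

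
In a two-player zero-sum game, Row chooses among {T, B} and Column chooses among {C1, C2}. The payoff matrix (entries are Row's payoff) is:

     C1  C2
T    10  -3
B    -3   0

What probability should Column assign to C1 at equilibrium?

Row minima: T → -3, B → -3; maximin = -3.
Column maxima: C1 → 10, C2 → 0; minimax = 0.
-3 ≠ 0, so there is no saddle point; optimal play is mixed.
Let Row play T with probability p. Expected payoff against C1: 10p + (-3)(1−p) = 13p − 3; against C2: (-3)p + 0(1−p) = −3p.
Setting these equal: 13p − 3 = −3p ⇒ 16p = 3 ⇒ p = 3/16, and the value is (13)·(3/16) − 3 = -9/16.
For Column: with q = P(C1), equating T's and B's payoffs gives 13q − 3 = −3q ⇒ q = 3/16.

3/16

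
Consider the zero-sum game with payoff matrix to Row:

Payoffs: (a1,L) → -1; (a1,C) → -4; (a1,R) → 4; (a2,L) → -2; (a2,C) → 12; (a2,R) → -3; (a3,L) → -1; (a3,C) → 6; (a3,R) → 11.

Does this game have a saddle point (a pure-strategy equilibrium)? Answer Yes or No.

Row minima: a1 → -4, a2 → -3, a3 → -1; maximin = -1.
Column maxima: L → -1, C → 12, R → 11; minimax = -1.
maximin = minimax = -1, so a saddle point exists.

Yes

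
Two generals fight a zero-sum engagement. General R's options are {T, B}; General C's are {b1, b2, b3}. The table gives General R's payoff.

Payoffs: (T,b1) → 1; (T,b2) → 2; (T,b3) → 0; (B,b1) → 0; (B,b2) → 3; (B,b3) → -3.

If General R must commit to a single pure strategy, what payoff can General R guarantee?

Row minima: T → 0, B → -3.
The best of these is 0.

0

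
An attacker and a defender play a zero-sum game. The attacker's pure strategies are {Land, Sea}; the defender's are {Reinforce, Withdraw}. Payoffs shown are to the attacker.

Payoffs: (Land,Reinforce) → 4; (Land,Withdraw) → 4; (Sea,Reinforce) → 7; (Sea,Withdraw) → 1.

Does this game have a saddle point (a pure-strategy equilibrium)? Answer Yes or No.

Yes

Row minima: Land → 4, Sea → 1; maximin = 4.
Column maxima: Reinforce → 7, Withdraw → 4; minimax = 4.
maximin = minimax = 4, so a saddle point exists.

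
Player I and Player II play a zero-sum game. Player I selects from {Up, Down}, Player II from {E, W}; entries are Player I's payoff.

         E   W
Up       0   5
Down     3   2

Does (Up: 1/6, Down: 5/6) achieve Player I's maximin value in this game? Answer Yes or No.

Against E this mix gives (1/6)·0 + (5/6)·3 = 5/2.
Against W this mix gives (1/6)·5 + (5/6)·2 = 5/2.
All of Player II's active replies (E, W) yield 5/2, and no column does worse for Player I. The mix makes Player II indifferent and guarantees 5/2, so it is optimal.

Yes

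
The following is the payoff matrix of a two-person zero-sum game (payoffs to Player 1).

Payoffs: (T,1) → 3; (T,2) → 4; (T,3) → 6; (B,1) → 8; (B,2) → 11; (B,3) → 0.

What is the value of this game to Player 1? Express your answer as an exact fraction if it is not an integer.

48/11

Row minima: T → 3, B → 0; maximin = 3.
Column maxima: 1 → 8, 2 → 11, 3 → 6; minimax = 6.
3 ≠ 6, so there is no saddle point; optimal play is mixed.
2 is strictly dominated by 1 (it gives Player 1 strictly more in every row), so Player 2 never plays it.
On the remaining 2×2 (T, B vs 1, 3):
Let Player 1 play T with probability p. Expected payoff against 1: 3p + 8(1−p) = −5p + 8; against 3: 6p + 0(1−p) = 6p.
Setting these equal: −5p + 8 = 6p ⇒ −11p = -8 ⇒ p = 8/11, and the value is (-5)·(8/11) + 8 = 48/11.
For Player 2: with q = P(1), equating T's and B's payoffs gives −3q + 6 = 8q ⇒ q = 6/11.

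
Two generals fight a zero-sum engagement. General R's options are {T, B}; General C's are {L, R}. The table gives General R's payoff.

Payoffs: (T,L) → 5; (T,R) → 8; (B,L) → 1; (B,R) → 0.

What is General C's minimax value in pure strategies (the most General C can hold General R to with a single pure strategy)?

5

Column maxima: L → 5, R → 8.
The smallest of these is 5.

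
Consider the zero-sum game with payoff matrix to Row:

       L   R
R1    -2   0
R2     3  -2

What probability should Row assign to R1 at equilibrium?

5/7

Row minima: R1 → -2, R2 → -2; maximin = -2.
Column maxima: L → 3, R → 0; minimax = 0.
-2 ≠ 0, so there is no saddle point; optimal play is mixed.
Let Row play R1 with probability p. Expected payoff against L: (-2)p + 3(1−p) = −5p + 3; against R: 0p + (-2)(1−p) = 2p − 2.
Setting these equal: −5p + 3 = 2p − 2 ⇒ −7p = -5 ⇒ p = 5/7, and the value is (-5)·(5/7) + 3 = -4/7.
For Column: with q = P(L), equating R1's and R2's payoffs gives −2q = 5q − 2 ⇒ q = 2/7.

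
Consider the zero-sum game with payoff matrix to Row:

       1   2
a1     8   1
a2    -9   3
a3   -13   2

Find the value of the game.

33/19

Row minima: a1 → 1, a2 → -9, a3 → -13; maximin = 1.
Column maxima: 1 → 8, 2 → 3; minimax = 3.
1 ≠ 3, so there is no saddle point; optimal play is mixed.
a3 is strictly dominated by a2, so Row never plays it.
On the remaining 2×2 (a1, a2 vs 1, 2):
Let Row play a1 with probability p. Expected payoff against 1: 8p + (-9)(1−p) = 17p − 9; against 2: 1p + 3(1−p) = −2p + 3.
Setting these equal: 17p − 9 = −2p + 3 ⇒ 19p = 12 ⇒ p = 12/19, and the value is (17)·(12/19) − 9 = 33/19.
For Column: with q = P(1), equating a1's and a2's payoffs gives 7q + 1 = −12q + 3 ⇒ q = 2/19.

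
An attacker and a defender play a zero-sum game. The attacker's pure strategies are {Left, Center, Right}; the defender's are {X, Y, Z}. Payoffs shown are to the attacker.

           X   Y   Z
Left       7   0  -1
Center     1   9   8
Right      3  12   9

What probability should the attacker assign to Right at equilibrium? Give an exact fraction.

4/7

Row minima: Left → -1, Center → 1, Right → 3; maximin = 3.
Column maxima: X → 7, Y → 12, Z → 9; minimax = 7.
3 ≠ 7, so there is no saddle point; optimal play is mixed.
Center is strictly dominated by Right, so the attacker never plays it.
Y is strictly dominated by Z (it gives the attacker strictly more in every row), so the defender never plays it.
On the remaining 2×2 (Left, Right vs X, Z):
Let the attacker play Left with probability p. Expected payoff against X: 7p + 3(1−p) = 4p + 3; against Z: (-1)p + 9(1−p) = −10p + 9.
Setting these equal: 4p + 3 = −10p + 9 ⇒ 14p = 6 ⇒ p = 3/7, and the value is (4)·(3/7) + 3 = 33/7.
For the defender: with q = P(X), equating Left's and Right's payoffs gives 8q − 1 = −6q + 9 ⇒ q = 5/7.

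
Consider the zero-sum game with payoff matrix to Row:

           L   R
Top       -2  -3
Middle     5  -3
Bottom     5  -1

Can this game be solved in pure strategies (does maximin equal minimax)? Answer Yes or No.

Row minima: Top → -3, Middle → -3, Bottom → -1; maximin = -1.
Column maxima: L → 5, R → -1; minimax = -1.
maximin = minimax = -1, so a saddle point exists.

Yes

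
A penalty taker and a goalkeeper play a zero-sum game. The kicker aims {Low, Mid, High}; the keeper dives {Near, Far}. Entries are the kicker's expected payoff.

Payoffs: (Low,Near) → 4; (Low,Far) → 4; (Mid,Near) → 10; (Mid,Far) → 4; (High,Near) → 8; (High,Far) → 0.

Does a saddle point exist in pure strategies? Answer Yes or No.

Row minima: Low → 4, Mid → 4, High → 0; maximin = 4.
Column maxima: Near → 10, Far → 4; minimax = 4.
maximin = minimax = 4, so a saddle point exists.

Yes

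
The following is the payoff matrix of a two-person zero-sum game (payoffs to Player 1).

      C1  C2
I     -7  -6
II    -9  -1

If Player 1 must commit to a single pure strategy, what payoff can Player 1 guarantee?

-7

Row minima: I → -7, II → -9.
The best of these is -7.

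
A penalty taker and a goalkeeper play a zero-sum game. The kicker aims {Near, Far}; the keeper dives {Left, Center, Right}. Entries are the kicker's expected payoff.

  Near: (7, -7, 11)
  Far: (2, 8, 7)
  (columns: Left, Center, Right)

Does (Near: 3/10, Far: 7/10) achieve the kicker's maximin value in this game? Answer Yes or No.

Against Left this mix gives (3/10)·7 + (7/10)·2 = 7/2.
Against Center this mix gives (3/10)·(-7) + (7/10)·8 = 7/2.
Against Right this mix gives (3/10)·11 + (7/10)·7 = 41/5.
All of the keeper's active replies (Left, Center) yield 7/2, and no column does worse for the kicker. The mix makes the keeper indifferent and guarantees 7/2, so it is optimal.

Yes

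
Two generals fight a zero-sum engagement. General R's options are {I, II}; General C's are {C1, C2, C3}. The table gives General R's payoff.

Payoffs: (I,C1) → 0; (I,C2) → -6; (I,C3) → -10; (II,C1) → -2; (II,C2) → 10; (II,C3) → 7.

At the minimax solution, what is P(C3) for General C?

2/19

Row minima: I → -10, II → -2; maximin = -2.
Column maxima: C1 → 0, C2 → 10, C3 → 7; minimax = 0.
-2 ≠ 0, so there is no saddle point; optimal play is mixed.
C2 is strictly dominated by C3 (it gives General R strictly more in every row), so General C never plays it.
On the remaining 2×2 (I, II vs C1, C3):
Let General R play I with probability p. Expected payoff against C1: 0p + (-2)(1−p) = 2p − 2; against C3: (-10)p + 7(1−p) = −17p + 7.
Setting these equal: 2p − 2 = −17p + 7 ⇒ 19p = 9 ⇒ p = 9/19, and the value is (2)·(9/19) − 2 = -20/19.
For General C: with q = P(C1), equating I's and II's payoffs gives 10q − 10 = −9q + 7 ⇒ q = 17/19.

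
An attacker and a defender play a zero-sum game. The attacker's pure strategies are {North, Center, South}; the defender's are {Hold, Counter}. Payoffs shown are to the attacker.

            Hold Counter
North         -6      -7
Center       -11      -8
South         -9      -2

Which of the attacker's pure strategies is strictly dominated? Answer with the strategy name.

North gives a strictly higher payoff than Center against every column: -6 > -11, -7 > -8.
So Center is strictly dominated and the attacker never plays it.

Center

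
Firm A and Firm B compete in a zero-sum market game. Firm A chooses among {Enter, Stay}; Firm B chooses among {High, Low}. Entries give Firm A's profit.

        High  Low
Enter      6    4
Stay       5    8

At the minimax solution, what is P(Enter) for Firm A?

Row minima: Enter → 4, Stay → 5; maximin = 5.
Column maxima: High → 6, Low → 8; minimax = 6.
5 ≠ 6, so there is no saddle point; optimal play is mixed.
Let Firm A play Enter with probability p. Expected payoff against High: 6p + 5(1−p) = p + 5; against Low: 4p + 8(1−p) = −4p + 8.
Setting these equal: p + 5 = −4p + 8 ⇒ 5p = 3 ⇒ p = 3/5, and the value is (1)·(3/5) + 5 = 28/5.
For Firm B: with q = P(High), equating Enter's and Stay's payoffs gives 2q + 4 = −3q + 8 ⇒ q = 4/5.

3/5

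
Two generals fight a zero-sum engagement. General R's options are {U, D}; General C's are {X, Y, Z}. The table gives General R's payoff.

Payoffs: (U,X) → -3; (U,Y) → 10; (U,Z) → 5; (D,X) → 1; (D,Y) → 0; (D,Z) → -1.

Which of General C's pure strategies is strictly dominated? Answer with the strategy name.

Y

Z holds General R's payoff strictly below Y in every row: 5 < 10, -1 < 0.
So Y is strictly dominated for General C.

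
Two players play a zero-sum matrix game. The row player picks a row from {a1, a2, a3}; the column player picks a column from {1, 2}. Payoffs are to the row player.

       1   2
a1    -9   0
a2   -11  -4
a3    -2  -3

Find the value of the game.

-27/10

Row minima: a1 → -9, a2 → -11, a3 → -3; maximin = -3.
Column maxima: 1 → -2, 2 → 0; minimax = -2.
-3 ≠ -2, so there is no saddle point; optimal play is mixed.
a2 is strictly dominated by a1, so the row player never plays it.
On the remaining 2×2 (a1, a3 vs 1, 2):
Let the row player play a1 with probability p. Expected payoff against 1: (-9)p + (-2)(1−p) = −7p − 2; against 2: 0p + (-3)(1−p) = 3p − 3.
Setting these equal: −7p − 2 = 3p − 3 ⇒ −10p = -1 ⇒ p = 1/10, and the value is (-7)·(1/10) − 2 = -27/10.
For the column player: with q = P(1), equating a1's and a3's payoffs gives −9q = q − 3 ⇒ q = 3/10.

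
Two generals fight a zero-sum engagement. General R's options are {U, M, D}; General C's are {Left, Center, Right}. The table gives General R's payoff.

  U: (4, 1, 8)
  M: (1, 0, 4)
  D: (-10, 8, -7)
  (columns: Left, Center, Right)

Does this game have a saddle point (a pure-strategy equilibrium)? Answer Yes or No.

No

Row minima: U → 1, M → 0, D → -10; maximin = 1.
Column maxima: Left → 4, Center → 8, Right → 8; minimax = 4.
1 ≠ 4, so no pure-strategy equilibrium exists.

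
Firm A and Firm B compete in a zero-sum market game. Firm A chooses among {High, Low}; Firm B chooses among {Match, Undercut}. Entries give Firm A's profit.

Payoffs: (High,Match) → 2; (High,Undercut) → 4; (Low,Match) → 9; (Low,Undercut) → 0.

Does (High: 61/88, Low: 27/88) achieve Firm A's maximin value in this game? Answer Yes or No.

No

Against Match this mix gives (61/88)·2 + (27/88)·9 = 365/88.
Against Undercut this mix gives (61/88)·4 + (27/88)·0 = 61/22.
Firm B will play Undercut, holding Firm A to 61/22. Shifting weight toward the row that does better against Undercut would raise this floor (the equalizing mix achieves 36/11 against both Undercut and Match), so the proposed strategy is not optimal.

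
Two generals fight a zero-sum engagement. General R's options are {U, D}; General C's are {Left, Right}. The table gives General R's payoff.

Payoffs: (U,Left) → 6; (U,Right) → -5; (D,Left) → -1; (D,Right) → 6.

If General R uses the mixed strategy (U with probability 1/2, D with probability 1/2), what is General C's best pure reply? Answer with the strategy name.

Right

If General C plays Left, General R's expected payoff is (1/2)·6 + (1/2)·(-1) = 5/2.
If General C plays Right, General R's expected payoff is (1/2)·(-5) + (1/2)·6 = 1/2.
General C minimizes General R's payoff; the smallest is 1/2, so the best response is Right.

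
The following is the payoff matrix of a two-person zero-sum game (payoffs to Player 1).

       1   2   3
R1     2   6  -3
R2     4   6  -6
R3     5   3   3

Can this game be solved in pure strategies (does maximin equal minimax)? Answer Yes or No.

Yes

Row minima: R1 → -3, R2 → -6, R3 → 3; maximin = 3.
Column maxima: 1 → 5, 2 → 6, 3 → 3; minimax = 3.
maximin = minimax = 3, so a saddle point exists.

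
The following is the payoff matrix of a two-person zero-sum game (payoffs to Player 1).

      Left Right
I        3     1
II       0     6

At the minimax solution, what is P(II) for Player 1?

1/4

Row minima: I → 1, II → 0; maximin = 1.
Column maxima: Left → 3, Right → 6; minimax = 3.
1 ≠ 3, so there is no saddle point; optimal play is mixed.
Let Player 1 play I with probability p. Expected payoff against Left: 3p + 0(1−p) = 3p; against Right: 1p + 6(1−p) = −5p + 6.
Setting these equal: 3p = −5p + 6 ⇒ 8p = 6 ⇒ p = 3/4, and the value is (3)·(3/4) = 9/4.
For Player 2: with q = P(Left), equating I's and II's payoffs gives 2q + 1 = −6q + 6 ⇒ q = 5/8.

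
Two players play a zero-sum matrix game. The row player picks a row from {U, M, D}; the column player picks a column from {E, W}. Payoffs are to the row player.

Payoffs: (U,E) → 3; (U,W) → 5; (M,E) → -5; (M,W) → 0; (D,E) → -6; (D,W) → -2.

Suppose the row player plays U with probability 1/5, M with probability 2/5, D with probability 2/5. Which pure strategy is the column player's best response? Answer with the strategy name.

If the column player plays E, the row player's expected payoff is (1/5)·3 + (2/5)·(-5) + (2/5)·(-6) = -19/5.
If the column player plays W, the row player's expected payoff is (1/5)·5 + (2/5)·0 + (2/5)·(-2) = 1/5.
The column player minimizes the row player's payoff; the smallest is -19/5, so the best response is E.

E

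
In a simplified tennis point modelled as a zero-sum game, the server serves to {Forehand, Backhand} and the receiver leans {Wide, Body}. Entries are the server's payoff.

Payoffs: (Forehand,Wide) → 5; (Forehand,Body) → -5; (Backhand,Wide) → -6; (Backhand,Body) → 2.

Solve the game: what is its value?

-10/9

Row minima: Forehand → -5, Backhand → -6; maximin = -5.
Column maxima: Wide → 5, Body → 2; minimax = 2.
-5 ≠ 2, so there is no saddle point; optimal play is mixed.
Let the server play Forehand with probability p. Expected payoff against Wide: 5p + (-6)(1−p) = 11p − 6; against Body: (-5)p + 2(1−p) = −7p + 2.
Setting these equal: 11p − 6 = −7p + 2 ⇒ 18p = 8 ⇒ p = 4/9, and the value is (11)·(4/9) − 6 = -10/9.
For the receiver: with q = P(Wide), equating Forehand's and Backhand's payoffs gives 10q − 5 = −8q + 2 ⇒ q = 7/18.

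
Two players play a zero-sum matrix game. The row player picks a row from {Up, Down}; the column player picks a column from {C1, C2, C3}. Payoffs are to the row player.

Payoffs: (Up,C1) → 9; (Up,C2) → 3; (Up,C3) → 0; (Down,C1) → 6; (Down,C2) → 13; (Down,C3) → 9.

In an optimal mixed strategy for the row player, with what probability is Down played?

Row minima: Up → 0, Down → 6; maximin = 6.
Column maxima: C1 → 9, C2 → 13, C3 → 9; minimax = 9.
6 ≠ 9, so there is no saddle point; optimal play is mixed.
C2 is strictly dominated by C3 (it gives the row player strictly more in every row), so the column player never plays it.
On the remaining 2×2 (Up, Down vs C1, C3):
Let the row player play Up with probability p. Expected payoff against C1: 9p + 6(1−p) = 3p + 6; against C3: 0p + 9(1−p) = −9p + 9.
Setting these equal: 3p + 6 = −9p + 9 ⇒ 12p = 3 ⇒ p = 1/4, and the value is (3)·(1/4) + 6 = 27/4.
For the column player: with q = P(C1), equating Up's and Down's payoffs gives 9q = −3q + 9 ⇒ q = 3/4.

3/4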